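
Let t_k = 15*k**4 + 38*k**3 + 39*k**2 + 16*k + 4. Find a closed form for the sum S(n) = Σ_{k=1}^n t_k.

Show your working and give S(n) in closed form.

t_(k+1)/t_k = (15*k**4 + 98*k**3 + 243*k**2 + 268*k + 112)/(15*k**4 + 38*k**3 + 39*k**2 + 16*k + 4).
Normal form (A,B,C) = (1, 1, k**4 + 38*k**3/15 + 13*k**2/5 + 16*k/15 + 4/15).
Set up (1)·f(k+1) − (1)·f(k) − (k**4 + 38*k**3/15 + 13*k**2/5 + 16*k/15 + 4/15) = 0.
From deg A=0, deg B=0, deg C=4: d=5.
Solve for f: f(k) = k*(3*k**4 + 2*k**3 - k**2 - 2*k + 2)/15 (degree 5 ≤ 5).
Get s_k = R·t_k = k*(3*k**4 + 2*k**3 - k**2 - 2*k + 2) with R(k) = B(k−1)f(k)/C(k) = k*(3*k**4 + 2*k**3 - k**2 - 2*k + 2)/(15*k**4 + 38*k**3 + 39*k**2 + 16*k + 4).
s_(k+1) − s_k = 15*k**4 + 38*k**3 + 39*k**2 + 16*k + 4 = t_k.
Telescope: S(n) = s_(n+1) − s_(1) = 3*n**5 + 17*n**4 + 37*n**3 + 37*n**2 + 18*n + 4 − (4) = n*(3*n**4 + 17*n**3 + 37*n**2 + 37*n + 18).

S(n) = n*(3*n**4 + 17*n**3 + 37*n**2 + 37*n + 18)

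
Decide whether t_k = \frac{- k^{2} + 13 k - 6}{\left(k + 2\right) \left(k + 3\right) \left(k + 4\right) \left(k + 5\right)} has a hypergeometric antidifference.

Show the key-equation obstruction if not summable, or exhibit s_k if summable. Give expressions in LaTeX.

Compute t_(k+1)/t_k: get -(k + 2)*(13*k - (k + 1)**2 + 7)/((k + 6)*(k**2 - 13*k + 6)).
Gosper form: A/B · C(k+1)/C(k) with A=k + 2, B=k + 6, C=k**2 - 13*k + 6.
Need (k + 2)·f(k+1) − (k + 5)·f(k) = k**2 - 13*k + 6.
Degrees (1,1,2) ⇒ d ≤ 3.
Coefficient equations give f(k) = -k*(k - 4).
Certificate R = B(k−1)f/C = -k*(k - 4)*(k + 5)/(k**2 - 13*k + 6) gives s_k = k*(k - 4)/((k + 2)*(k + 3)*(k + 4)).
Verify: (-k**2 + 13*k - 6)/(k**4 + 14*k**3 + 71*k**2 + 154*k + 120) matches t_k.

Yes. s_k = \frac{k \left(k - 4\right)}{\left(k + 2\right) \left(k + 3\right) \left(k + 4\right)}.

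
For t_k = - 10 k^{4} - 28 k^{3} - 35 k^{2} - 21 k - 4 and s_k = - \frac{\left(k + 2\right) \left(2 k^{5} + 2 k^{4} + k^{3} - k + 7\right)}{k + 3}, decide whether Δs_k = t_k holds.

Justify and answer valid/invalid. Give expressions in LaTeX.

s_(k+1) = -(k + 3)*(-k + 2*(k + 1)**5 + 2*(k + 1)**4 + (k + 1)**3 + 6)/(k + 4)
s_(k+1) − s_k = (-10*k**6 - 90*k**5 - 295*k**4 - 484*k**3 - 445*k**2 - 212*k - 43)/(k**2 + 7*k + 12)
(s_(k+1) − s_k) − t_k = (8*k**5 + 56*k**4 + 118*k**3 + 126*k**2 + 68*k + 5)/(k**2 + 7*k + 12)

Invalid: residual \frac{8 k^{5} + 56 k^{4} + 118 k^{3} + 126 k^{2} + 68 k + 5}{k^{2} + 7 k + 12} ≠ 0.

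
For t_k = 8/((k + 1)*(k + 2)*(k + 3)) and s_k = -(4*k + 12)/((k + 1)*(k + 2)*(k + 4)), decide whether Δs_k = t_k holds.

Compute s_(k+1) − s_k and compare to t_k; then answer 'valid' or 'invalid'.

Invalid: residual 4*(-3*k - 11)/(k**5 + 15*k**4 + 85*k**3 + 225*k**2 + 274*k + 120) ≠ 0.

s_(k+1) = 4*(-k - 4)/((k + 2)*(k + 3)*(k + 5))
s_(k+1) − s_k = 4*(2*k**2 + 15*k + 29)/(k**5 + 15*k**4 + 85*k**3 + 225*k**2 + 274*k + 120)
(s_(k+1) − s_k) − t_k = 4*(-3*k - 11)/(k**5 + 15*k**4 + 85*k**3 + 225*k**2 + 274*k + 120)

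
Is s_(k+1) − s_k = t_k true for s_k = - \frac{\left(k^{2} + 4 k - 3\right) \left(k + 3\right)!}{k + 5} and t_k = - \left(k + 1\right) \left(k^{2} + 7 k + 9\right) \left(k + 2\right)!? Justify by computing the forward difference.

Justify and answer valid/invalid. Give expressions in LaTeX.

Invalid: residual \frac{2 \left(k^{4} + 13 k^{3} + 55 k^{2} + 85 k + 48\right) \left(k + 2\right)!}{\left(k + 5\right) \left(k + 6\right)} ≠ 0.

s_(k+1) = -(k**2 + 6*k + 2)*factorial(k + 4)/(k + 6)
s_(k+1) − s_k = -(k**4 + 14*k**3 + 66*k**2 + 117*k + 58)*factorial(k + 3)/((k + 5)*(k + 6))
(s_(k+1) − s_k) − t_k = 2*(k**4 + 13*k**3 + 55*k**2 + 85*k + 48)*factorial(k + 2)/((k + 5)*(k + 6))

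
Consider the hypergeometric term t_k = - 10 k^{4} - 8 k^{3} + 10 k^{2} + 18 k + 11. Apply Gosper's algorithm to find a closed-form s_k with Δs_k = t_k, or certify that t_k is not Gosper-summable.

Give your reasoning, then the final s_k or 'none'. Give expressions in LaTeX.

t_(k+1)/t_k = (10*k**4 + 48*k**3 + 74*k**2 + 26*k - 21)/(10*k**4 + 8*k**3 - 10*k**2 - 18*k - 11).
Gosper form: A/B · C(k+1)/C(k) with A=1, B=1, C=k**4 + 4*k**3/5 - k**2 - 9*k/5 - 11/10.
Need (1)·f(k+1) − (1)·f(k) = k**4 + 4*k**3/5 - k**2 - 9*k/5 - 11/10.
Bound: deg f ≤ 5.
Solve for f: f(k) = k*(2*k**4 - 3*k**3 - 4*k**2 - 2*k - 4)/10 (degree 5 ≤ 5).
So s_k = (B(k−1)f/C)·t_k = (k*(2*k**4 - 3*k**3 - 4*k**2 - 2*k - 4)/(10*k**4 + 8*k**3 - 10*k**2 - 18*k - 11))·t_k = k*(-2*k**4 + 3*k**3 + 4*k**2 + 2*k + 4).
Verify: -10*k**4 - 8*k**3 + 10*k**2 + 18*k + 11 matches t_k.

s_k = k \left(- 2 k^{4} + 3 k^{3} + 4 k^{2} + 2 k + 4\right)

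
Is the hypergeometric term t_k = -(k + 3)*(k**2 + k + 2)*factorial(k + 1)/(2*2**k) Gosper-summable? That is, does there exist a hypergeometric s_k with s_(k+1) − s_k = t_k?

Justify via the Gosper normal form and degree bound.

Step 1: r(k) = (k + 2)*(k + 4)*(k + (k + 1)**2 + 3)/(2*(k + 3)*(k**2 + k + 2)).
Take A(k)=k/2 + 1, B(k)=1, C(k)=k**3 + 4*k**2 + 5*k + 6.
Need (k/2 + 1)·f(k+1) − (1)·f(k) = k**3 + 4*k**2 + 5*k + 6.
d = 2 from the (1,0,3) case.
Solve for f: f(k) = 2*(k**2 + 2*k - 2) (degree 2 ≤ 2).
Then R = B(k−1)f/C = 2*(k**2 + 2*k - 2)/((k + 3)*(k**2 + k + 2)), so s_k = R(k)·t_k = -(k**2 + 2*k - 2)*factorial(k + 1)/2**k.
Δs = -(k + 3)*(k**2 + k + 2)*factorial(k + 1)/(2*2**k), as required.

Yes. s_k = -(k**2 + 2*k - 2)*factorial(k + 1)/2**k.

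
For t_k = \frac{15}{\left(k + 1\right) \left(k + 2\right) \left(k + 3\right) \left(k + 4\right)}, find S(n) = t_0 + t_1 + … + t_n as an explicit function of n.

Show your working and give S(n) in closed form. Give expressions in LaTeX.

S(n) = \frac{5 \left(n^{3} + 9 n^{2} + 26 n + 18\right)}{6 \left(n^{3} + 9 n^{2} + 26 n + 24\right)}

The ratio is (k + 1)/(k + 5).
Gosper form: A/B · C(k+1)/C(k) with A=k + 1, B=k + 5, C=1.
Key eq: (k + 1)·f(k+1) = (k + 4)·f(k) + (1).
deg f ≤ 3 (via 1,1,0).
Coefficient equations give f(k) = k*(k**2 + 6*k + 11)/18.
So s_k = (B(k−1)f/C)·t_k = (k*(k + 4)*(k**2 + 6*k + 11)/18)·t_k = 5*k*(k**2 + 6*k + 11)/(6*(k + 1)*(k + 2)*(k + 3)).
s_(k+1) − s_k = 15/(k**4 + 10*k**3 + 35*k**2 + 50*k + 24) = t_k.
Σ_(k=0)^n t_k = s_(n+1) − s_(0) = (5*(n**3 + 9*n**2 + 26*n + 18)/(6*(n**3 + 9*n**2 + 26*n + 24))) − (0), i.e. 5*(n**3 + 9*n**2 + 26*n + 18)/(6*(n**3 + 9*n**2 + 26*n + 24)).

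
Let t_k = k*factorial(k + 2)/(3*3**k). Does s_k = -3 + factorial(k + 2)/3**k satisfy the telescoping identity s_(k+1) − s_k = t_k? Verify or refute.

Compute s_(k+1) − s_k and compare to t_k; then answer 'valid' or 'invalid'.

valid; difference matches t_k

s_(k+1) = 3**(-k - 1)*factorial(k + 3) - 3
s_(k+1) − s_k = k*factorial(k + 2)/(3*3**k)
(s_(k+1) − s_k) − t_k = 0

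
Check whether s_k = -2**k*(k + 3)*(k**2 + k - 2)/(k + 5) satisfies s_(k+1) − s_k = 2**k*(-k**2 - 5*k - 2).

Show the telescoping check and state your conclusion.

Invalid: residual 2**(k + 1)*(k**3 + 9*k**2 + 26*k + 12)/(k**2 + 11*k + 30) ≠ 0.

s_(k+1) = 2**(k + 1)*k*(-k**2 - 7*k - 12)/(k + 6)
s_(k+1) − s_k = 2**k*(-k**4 - 14*k**3 - 69*k**2 - 120*k - 36)/(k**2 + 11*k + 30)
(s_(k+1) − s_k) − t_k = 2**(k + 1)*(k**3 + 9*k**2 + 26*k + 12)/(k**2 + 11*k + 30)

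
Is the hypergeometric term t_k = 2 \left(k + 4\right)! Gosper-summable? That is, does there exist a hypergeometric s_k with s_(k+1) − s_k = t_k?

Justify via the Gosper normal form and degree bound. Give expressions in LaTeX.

Compute t_(k+1)/t_k: get k + 5.
Gosper form: A/B · C(k+1)/C(k) with A=k + 5, B=1, C=1.
Need (k + 5)·f(k+1) − (1)·f(k) = 1.
Bound: deg f ≤ -1.
deg f ≤ -1 is impossible — no certificate.

No — key equation has no polynomial f.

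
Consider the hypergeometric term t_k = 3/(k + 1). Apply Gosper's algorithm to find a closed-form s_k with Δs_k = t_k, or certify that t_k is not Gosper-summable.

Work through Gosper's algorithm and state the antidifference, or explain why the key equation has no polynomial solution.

no hypergeometric antidifference exists

t_(k+1)/t_k = (k + 1)/(k + 2).
Factor: A=k + 1; B=k + 2; C=1.
Solve (k + 1)·f(k+1) − (k + 1)·f(k) = 1.
Degrees (1,1,0) ⇒ d ≤ 0.
f = c0 ⇒ A·f(k+1) − B(k−1)·f(k) − C = -1. The system {-1 = 0} is inconsistent; no antidifference.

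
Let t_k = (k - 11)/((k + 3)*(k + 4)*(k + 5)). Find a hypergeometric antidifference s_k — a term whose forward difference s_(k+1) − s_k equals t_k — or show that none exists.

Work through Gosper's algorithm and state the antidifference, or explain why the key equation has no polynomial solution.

Step 1: r(k) = (k - 10)*(k + 3)/((k - 11)*(k + 6)).
Normal form (A,B,C) = (k + 3, k + 6, k - 11).
Set up (k + 3)·f(k+1) − (k + 5)·f(k) − (k - 11) = 0.
Bound: deg f ≤ 2.
Coefficient equations give f(k) = -k*(k + 10)/3.
Get s_k = R·t_k = k*(-k - 10)/(3*(k + 3)*(k + 4)) with R(k) = B(k−1)f(k)/C(k) = -k*(k + 5)*(k + 10)/(3*(k - 11)).
Δs = (k - 11)/(k**3 + 12*k**2 + 47*k + 60), as required.

s_k = k*(-k - 10)/(3*(k + 3)*(k + 4))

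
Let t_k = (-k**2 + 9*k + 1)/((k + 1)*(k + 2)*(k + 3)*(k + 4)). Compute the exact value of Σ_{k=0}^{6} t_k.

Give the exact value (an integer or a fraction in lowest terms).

Σ = 49/240

t_(k+1)/t_k = (k + 1)*(9*k - (k + 1)**2 + 10)/((k + 5)*(-k**2 + 9*k + 1)).
Normal form (A,B,C) = (k + 1, k + 5, k**2 - 9*k - 1).
Need (k + 1)·f(k+1) − (k + 4)·f(k) = k**2 - 9*k - 1.
From deg A=1, deg B=1, deg C=2: d=3.
Solving with deg f ≤ 3: f(k) = -k*(k**2 + 12*k - 7)/6.
Certificate R = B(k−1)f/C = -k*(k + 4)*(k**2 + 12*k - 7)/(6*(k**2 - 9*k - 1)) gives s_k = k*(k**2 + 12*k - 7)/(6*(k + 1)*(k + 2)*(k + 3)).
Verify: (-k**2 + 9*k + 1)/(k**4 + 10*k**3 + 35*k**2 + 50*k + 24) matches t_k.
Σ_(k=0)^(6) t_k = s_(7) − s_(0) = 49/240 − (0) = 49/240.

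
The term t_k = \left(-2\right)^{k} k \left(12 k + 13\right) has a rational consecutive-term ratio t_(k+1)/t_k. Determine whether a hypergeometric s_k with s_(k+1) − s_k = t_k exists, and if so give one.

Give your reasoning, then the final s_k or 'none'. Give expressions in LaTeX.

s_k = \left(-2\right)^{k} \left(- 4 k^{2} + k + 2\right)

Ratio r(k) = -2*(k + 1)*(12*k + 25)/(k*(12*k + 13)).
Factor: A=-2; B=1; C=k**2 + 13*k/12.
Set up (-2)·f(k+1) − (1)·f(k) − (k**2 + 13*k/12) = 0.
Degrees (0,0,2) ⇒ d ≤ 2.
Solve for f: f(k) = -(4*k**2 - k - 2)/12 (degree 2 ≤ 2).
Certificate R = B(k−1)f/C = -(4*k**2 - k - 2)/(k*(12*k + 13)) gives s_k = (-2)**k*(-4*k**2 + k + 2).
Verify: (-2)**k*k*(12*k + 13) matches t_k.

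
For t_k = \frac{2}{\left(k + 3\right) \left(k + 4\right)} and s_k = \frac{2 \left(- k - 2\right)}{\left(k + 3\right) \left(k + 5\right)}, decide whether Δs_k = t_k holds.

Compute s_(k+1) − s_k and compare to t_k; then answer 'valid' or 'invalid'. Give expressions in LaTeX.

Invalid: residual \frac{6 \left(- 2 k - 9\right)}{k^{4} + 18 k^{3} + 119 k^{2} + 342 k + 360} ≠ 0.

s_(k+1) = 2*(-k - 3)/((k + 4)*(k + 6))
s_(k+1) − s_k = 2*(k**2 + 5*k + 3)/(k**4 + 18*k**3 + 119*k**2 + 342*k + 360)
(s_(k+1) − s_k) − t_k = 6*(-2*k - 9)/(k**4 + 18*k**3 + 119*k**2 + 342*k + 360)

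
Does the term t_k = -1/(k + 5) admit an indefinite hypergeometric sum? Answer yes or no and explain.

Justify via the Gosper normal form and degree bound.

No. Not Gosper-summable.

r(k) = (k + 5)/(k + 6) after simplifying.
Factor: A=k + 5; B=k + 6; C=1.
Key eq: (k + 5)·f(k+1) = (k + 5)·f(k) + (1).
Degrees (1,1,0) ⇒ d ≤ 0.
Write f(k) = c0. Then LHS − RHS = -1, requiring -1 = 0: contradictory. No certificate.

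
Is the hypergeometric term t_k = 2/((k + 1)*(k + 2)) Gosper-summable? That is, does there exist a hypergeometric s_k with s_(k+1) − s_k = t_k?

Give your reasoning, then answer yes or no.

Yes. s_k = 2*k/(k + 1).

Step 1: r(k) = (k + 1)/(k + 3).
Factor: A=k + 1; B=k + 3; C=1.
Solve (k + 1)·f(k+1) − (k + 2)·f(k) = 1.
Degrees (1,1,0) ⇒ d ≤ 1.
Coefficient equations give f(k) = k.
Then R = B(k−1)f/C = k*(k + 2), so s_k = R(k)·t_k = 2*k/(k + 1).
Check: Δs_k = 2/(k**2 + 3*k + 2). ✓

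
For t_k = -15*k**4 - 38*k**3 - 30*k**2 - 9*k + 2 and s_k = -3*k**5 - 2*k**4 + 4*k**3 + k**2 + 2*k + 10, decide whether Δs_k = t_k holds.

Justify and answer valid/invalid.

valid (s_(k+1) − s_k reduces to t_k)

s_(k+1) = -3*k**5 - 17*k**4 - 34*k**3 - 29*k**2 - 7*k + 12
s_(k+1) − s_k = -15*k**4 - 38*k**3 - 30*k**2 - 9*k + 2
(s_(k+1) − s_k) − t_k = 0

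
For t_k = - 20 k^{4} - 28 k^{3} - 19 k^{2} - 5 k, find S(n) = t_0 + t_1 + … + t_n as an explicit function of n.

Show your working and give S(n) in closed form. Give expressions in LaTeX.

r(k) = (20*k**4 + 108*k**3 + 223*k**2 + 207*k + 72)/(k*(20*k**3 + 28*k**2 + 19*k + 5)) after simplifying.
Gosper form: A/B · C(k+1)/C(k) with A=1, B=1, C=k**4 + 7*k**3/5 + 19*k**2/20 + k/4.
Need (1)·f(k+1) − (1)·f(k) = k**4 + 7*k**3/5 + 19*k**2/20 + k/4.
Degrees (0,0,4) ⇒ d ≤ 5.
Solve for f: f(k) = k**3*(k - 1)*(4*k + 1)/20 (degree 5 ≤ 5).
Certificate R = B(k−1)f/C = k**2*(k - 1)*(4*k + 1)/((2*k + 1)*(10*k**2 + 9*k + 5)) gives s_k = k**3*(-4*k**2 + 3*k + 1).
Verify: k*(-20*k**3 - 28*k**2 - 19*k - 5) matches t_k.
Σ_(k=0)^n t_k = s_(n+1) − s_(0) = (n*(-4*n**4 - 17*n**3 - 27*n**2 - 19*n - 5)) − (0), i.e. n*(-4*n**4 - 17*n**3 - 27*n**2 - 19*n - 5).

S(n) = n \left(- 4 n^{4} - 17 n^{3} - 27 n^{2} - 19 n - 5\right)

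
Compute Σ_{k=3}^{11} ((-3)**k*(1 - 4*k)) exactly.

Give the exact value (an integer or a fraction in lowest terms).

r(k) = 3*(-4*k - 3)/(4*k - 1) after simplifying.
So A=-3 and B=1, with C=k - 1/4.
Set up (-3)·f(k+1) − (1)·f(k) − (k - 1/4) = 0.
deg f ≤ 1 (via 0,0,1).
Match coefficients ⇒ f(k) = -(k - 1)/4.
So s_k = (B(k−1)f/C)·t_k = (-(k - 1)/(4*k - 1))·t_k = (-3)**k*(k - 1).
s_(k+1) − s_k = (-3)**k*(1 - 4*k) = t_k.
Telescoping: Σ = s_(12) − s_(3) = 5845851 − (-54) = 5845905.

Σ = 5845905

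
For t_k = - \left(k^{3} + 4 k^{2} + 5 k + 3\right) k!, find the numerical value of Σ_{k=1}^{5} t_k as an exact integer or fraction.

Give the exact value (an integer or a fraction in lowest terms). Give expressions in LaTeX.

Σ = -34557

r(k) = (k**4 + 8*k**3 + 23*k**2 + 29*k + 13)/(k**3 + 4*k**2 + 5*k + 3) after simplifying.
Take A(k)=k + 1, B(k)=1, C(k)=k**3 + 4*k**2 + 5*k + 3.
Key eq: (k + 1)·f(k+1) = (1)·f(k) + (k**3 + 4*k**2 + 5*k + 3).
deg f ≤ 2 (via 1,0,3).
Coefficient equations give f(k) = k*(k + 2).
Then R = B(k−1)f/C = k*(k + 2)/(k**3 + 4*k**2 + 5*k + 3), so s_k = R(k)·t_k = -k*(k + 2)*factorial(k).
s_(k+1) − s_k = -(k**3 + 4*k**2 + 5*k + 3)*factorial(k) = t_k.
Σ_(k=1)^(5) t_k = s_(6) − s_(1) = -34560 − (-3) = -34557.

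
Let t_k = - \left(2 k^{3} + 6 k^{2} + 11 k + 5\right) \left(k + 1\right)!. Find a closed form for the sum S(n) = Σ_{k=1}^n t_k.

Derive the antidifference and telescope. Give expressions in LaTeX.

Ratio r(k) = (2*k**4 + 16*k**3 + 53*k**2 + 82*k + 48)/(2*k**3 + 6*k**2 + 11*k + 5).
So A=k + 2 and B=1, with C=k**3 + 3*k**2 + 11*k/2 + 5/2.
Solve (k + 2)·f(k+1) − (1)·f(k) = k**3 + 3*k**2 + 11*k/2 + 5/2.
d = 2 from the (1,0,3) case.
Solve for f: f(k) = (2*k**2 + 1)/2 (degree 2 ≤ 2).
Certificate R = B(k−1)f/C = (2*k**2 + 1)/(2*k**3 + 6*k**2 + 11*k + 5) gives s_k = -(2*k**2 + 1)*factorial(k + 1).
s_(k+1) − s_k = -(2*k**3 + 6*k**2 + 11*k + 5)*factorial(k + 1) = t_k.
Σ_(k=1)^n t_k = s_(n+1) − s_(1) = (-(2*n**2 + 4*n + 3)*factorial(n + 2)) − (-6), i.e. -2*n**4*factorial(n) - 10*n**3*factorial(n) - 19*n**2*factorial(n) - 17*n*factorial(n) - 6*factorial(n) + 6.

S(n) = - 2 n^{4} n! - 10 n^{3} n! - 19 n^{2} n! - 17 n n! - 6 n! + 6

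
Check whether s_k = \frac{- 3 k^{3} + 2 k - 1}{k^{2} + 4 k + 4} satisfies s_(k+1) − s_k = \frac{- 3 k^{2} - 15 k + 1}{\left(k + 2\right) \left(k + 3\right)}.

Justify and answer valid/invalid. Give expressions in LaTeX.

s_(k+1) = (2*k - 3*(k + 1)**3 + 1)/(4*k + (k + 1)**2 + 8)
s_(k+1) − s_k = (-3*k**4 - 30*k**3 - 77*k**2 - 48*k + 1)/(k**4 + 10*k**3 + 37*k**2 + 60*k + 36)
(s_(k+1) − s_k) − t_k = (15*k**2 + 37*k - 5)/(k**4 + 10*k**3 + 37*k**2 + 60*k + 36)

Invalid: residual \frac{15 k^{2} + 37 k - 5}{k^{4} + 10 k^{3} + 37 k^{2} + 60 k + 36} ≠ 0.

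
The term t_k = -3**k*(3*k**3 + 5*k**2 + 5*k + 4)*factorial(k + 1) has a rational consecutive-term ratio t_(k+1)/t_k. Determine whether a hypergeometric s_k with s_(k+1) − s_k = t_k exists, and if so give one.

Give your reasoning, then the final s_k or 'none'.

s_k = -3**k*(k**2 - 2*k + 2)*factorial(k + 1)

Step 1: r(k) = 3*(3*k**4 + 20*k**3 + 52*k**2 + 65*k + 34)/(3*k**3 + 5*k**2 + 5*k + 4).
So A=3*k + 6 and B=1, with C=k**3 + 5*k**2/3 + 5*k/3 + 4/3.
f must satisfy (3*k + 6)·f(k+1) − (1)·f(k) = k**3 + 5*k**2/3 + 5*k/3 + 4/3.
Bound: deg f ≤ 2.
Solve for f: f(k) = (k**2 - 2*k + 2)/3 (degree 2 ≤ 2).
Then R = B(k−1)f/C = (k**2 - 2*k + 2)/(3*k**3 + 5*k**2 + 5*k + 4), so s_k = R(k)·t_k = -3**k*(k**2 - 2*k + 2)*factorial(k + 1).
Verify: -3**k*(3*k**3 + 5*k**2 + 5*k + 4)*factorial(k + 1) matches t_k.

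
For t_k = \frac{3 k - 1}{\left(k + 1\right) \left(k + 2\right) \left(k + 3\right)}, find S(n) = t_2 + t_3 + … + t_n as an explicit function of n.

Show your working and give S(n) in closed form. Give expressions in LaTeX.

Ratio r(k) = (k + 1)*(3*k + 2)/((k + 4)*(3*k - 1)).
Factor: A=k + 1; B=k + 4; C=k - 1/3.
f must satisfy (k + 1)·f(k+1) − (k + 3)·f(k) = k - 1/3.
d = 2 from the (1,1,1) case.
A polynomial solution: f(k) = k*(k - 3)/6.
Get s_k = R·t_k = k*(k - 3)/(2*(k + 1)*(k + 2)) with R(k) = B(k−1)f(k)/C(k) = k*(k - 3)*(k + 3)/(2*(3*k - 1)).
Check: Δs_k = (3*k - 1)/(k**3 + 6*k**2 + 11*k + 6). ✓
s_(n+1) = (n**2 - n - 2)/(2*(n**2 + 5*n + 6)) and s_(2) = -1/12, so S(n) = (7*n**2 - n - 6)/(12*(n**2 + 5*n + 6)).

S(n) = \frac{7 n^{2} - n - 6}{12 \left(n^{2} + 5 n + 6\right)}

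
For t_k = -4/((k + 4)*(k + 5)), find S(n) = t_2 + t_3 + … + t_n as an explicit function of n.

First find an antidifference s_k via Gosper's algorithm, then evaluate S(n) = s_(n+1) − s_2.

S(n) = 2*(1 - n)/(3*(n + 5))

t_(k+1)/t_k = (k + 4)/(k + 6).
Normal form (A,B,C) = (k + 4, k + 6, 1).
Key eq: (k + 4)·f(k+1) = (k + 5)·f(k) + (1).
From deg A=1, deg B=1, deg C=0: d=1.
Solve for f: f(k) = k/4 (degree 1 ≤ 1).
So s_k = (B(k−1)f/C)·t_k = (k*(k + 5)/4)·t_k = -k/(k + 4).
s_(k+1) − s_k = -4/(k**2 + 9*k + 20) = t_k.
Evaluate: s_(n+1) = (-n - 1)/(n + 5); subtract s_(2) = -1/3 ⇒ S(n) = 2*(1 - n)/(3*(n + 5)).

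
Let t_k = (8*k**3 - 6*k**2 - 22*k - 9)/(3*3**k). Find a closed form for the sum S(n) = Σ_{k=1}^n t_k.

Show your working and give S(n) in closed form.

Step 1: r(k) = (8*k**3 + 18*k**2 - 10*k - 29)/(3*(8*k**3 - 6*k**2 - 22*k - 9)).
Normal form (A,B,C) = (1/3, 1, k**3 - 3*k**2/4 - 11*k/4 - 9/8).
Set up (1/3)·f(k+1) − (1)·f(k) − (k**3 - 3*k**2/4 - 11*k/4 - 9/8) = 0.
From deg A=0, deg B=0, deg C=3: d=3.
Solve for f: f(k) = -3*(4*k**3 + 3*k**2 - 2*k - 2)/8 (degree 3 ≤ 3).
R(k) = B(k−1)·f(k)/C(k) = -3*(4*k**3 + 3*k**2 - 2*k - 2)/(8*k**3 - 6*k**2 - 22*k - 9); s_k = R·t_k = (-4*k**3 - 3*k**2 + 2*k + 2)/3**k.
Verify: (8*k**3 - 6*k**2 - 22*k - 9)/(3*3**k) matches t_k.
Telescope: S(n) = s_(n+1) − s_(1) = 3**(-n - 1)*(-4*n**3 - 15*n**2 - 16*n - 3) − (-1) = 3**(-n - 1)*(3**(n + 1) - 4*n**3 - 15*n**2 - 16*n - 3).

S(n) = 3**(-n - 1)*(3**(n + 1) - 4*n**3 - 15*n**2 - 16*n - 3)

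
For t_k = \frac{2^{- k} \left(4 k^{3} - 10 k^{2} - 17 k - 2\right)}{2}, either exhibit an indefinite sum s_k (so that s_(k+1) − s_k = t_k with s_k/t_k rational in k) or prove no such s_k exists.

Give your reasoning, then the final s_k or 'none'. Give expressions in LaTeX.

s_k = 2^{- k} \left(- 4 k^{3} - 2 k^{2} + k - 3\right)

The ratio is (4*k**3 + 2*k**2 - 25*k - 25)/(2*(4*k**3 - 10*k**2 - 17*k - 2)).
Gosper form: A/B · C(k+1)/C(k) with A=1/2, B=1, C=k**3 - 5*k**2/2 - 17*k/4 - 1/2.
Need (1/2)·f(k+1) − (1)·f(k) = k**3 - 5*k**2/2 - 17*k/4 - 1/2.
From deg A=0, deg B=0, deg C=3: d=3.
Coefficient equations give f(k) = -(4*k**3 + 2*k**2 - k + 3)/2.
So s_k = (B(k−1)f/C)·t_k = (-2*(4*k**3 + 2*k**2 - k + 3)/(4*k**3 - 10*k**2 - 17*k - 2))·t_k = (-4*k**3 - 2*k**2 + k - 3)/2**k.
Δs = (4*k**3 - 10*k**2 - 17*k - 2)/(2*2**k), as required.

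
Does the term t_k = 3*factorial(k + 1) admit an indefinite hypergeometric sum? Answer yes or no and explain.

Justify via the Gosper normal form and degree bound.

The ratio is k + 2.
Factor: A=k + 2; B=1; C=1.
Need (k + 2)·f(k+1) − (1)·f(k) = 1.
Bound: deg f ≤ -1.
deg f ≤ -1 is impossible — no certificate.

No — key equation has no polynomial f.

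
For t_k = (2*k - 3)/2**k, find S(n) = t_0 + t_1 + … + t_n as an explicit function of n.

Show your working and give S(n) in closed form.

r(k) = (2*k - 1)/(2*(2*k - 3)) after simplifying.
Gosper form: A/B · C(k+1)/C(k) with A=1/2, B=1, C=k - 3/2.
Solve (1/2)·f(k+1) − (1)·f(k) = k - 3/2.
Bound: deg f ≤ 1.
A polynomial solution: f(k) = 1 - 2*k.
So s_k = (B(k−1)f/C)·t_k = (-2*(2*k - 1)/(2*k - 3))·t_k = 2*(1 - 2*k)/2**k.
s_(k+1) − s_k = (2*k - 3)/2**k = t_k.
Σ_(k=0)^n t_k = s_(n+1) − s_(0) = ((-2*n - 1)/2**n) − (2), i.e. (-2**(n + 1) - 2*n - 1)/2**n.

S(n) = (-2**(n + 1) - 2*n - 1)/2**n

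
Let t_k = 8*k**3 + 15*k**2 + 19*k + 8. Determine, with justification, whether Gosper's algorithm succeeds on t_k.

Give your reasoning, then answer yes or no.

r(k) = (8*k**3 + 39*k**2 + 73*k + 50)/(8*k**3 + 15*k**2 + 19*k + 8) after simplifying.
Take A(k)=1, B(k)=1, C(k)=k**3 + 15*k**2/8 + 19*k/8 + 1.
Solve (1)·f(k+1) − (1)·f(k) = k**3 + 15*k**2/8 + 19*k/8 + 1.
d = 4 from the (0,0,3) case.
A polynomial solution: f(k) = k*(2*k**3 + k**2 + 4*k + 1)/8.
Certificate R = B(k−1)f/C = k*(2*k**3 + k**2 + 4*k + 1)/(8*k**3 + 15*k**2 + 19*k + 8) gives s_k = k*(2*k**3 + k**2 + 4*k + 1).
Verify: 8*k**3 + 15*k**2 + 19*k + 8 matches t_k.

Yes. s_k = k*(2*k**3 + k**2 + 4*k + 1).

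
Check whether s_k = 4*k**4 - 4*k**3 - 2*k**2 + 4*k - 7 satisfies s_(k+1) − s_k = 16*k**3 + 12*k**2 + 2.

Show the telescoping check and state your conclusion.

s_(k+1) = 4*k**4 + 12*k**3 + 10*k**2 + 4*k - 5
s_(k+1) − s_k = 16*k**3 + 12*k**2 + 2
(s_(k+1) − s_k) − t_k = 0

Valid: the claim telescopes to t_k.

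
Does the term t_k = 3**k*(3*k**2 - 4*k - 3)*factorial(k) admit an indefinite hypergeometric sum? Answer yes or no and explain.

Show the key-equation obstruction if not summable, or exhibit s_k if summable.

Yes. s_k = 3**k*(k - 3)*factorial(k).

Step 1: r(k) = 3*(3*k**3 + 5*k**2 - 2*k - 4)/(3*k**2 - 4*k - 3).
So A=3*k + 3 and B=1, with C=k**2 - 4*k/3 - 1.
Need (3*k + 3)·f(k+1) − (1)·f(k) = k**2 - 4*k/3 - 1.
Bound: deg f ≤ 1.
Match coefficients ⇒ f(k) = (k - 3)/3.
Then R = B(k−1)f/C = (k - 3)/(3*k**2 - 4*k - 3), so s_k = R(k)·t_k = 3**k*(k - 3)*factorial(k).
Δs = 3**k*(3*k**2 - 4*k - 3)*factorial(k), as required.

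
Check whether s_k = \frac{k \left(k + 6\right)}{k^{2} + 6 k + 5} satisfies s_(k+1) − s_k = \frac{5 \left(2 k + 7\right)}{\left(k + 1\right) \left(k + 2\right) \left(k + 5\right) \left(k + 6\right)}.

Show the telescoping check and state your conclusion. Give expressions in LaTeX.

s_(k+1) = (k + 1)*(k + 7)/(6*k + (k + 1)**2 + 11)
s_(k+1) − s_k = 5*(2*k + 7)/(k**4 + 14*k**3 + 65*k**2 + 112*k + 60)
(s_(k+1) − s_k) − t_k = 0

Valid: the claim telescopes to t_k.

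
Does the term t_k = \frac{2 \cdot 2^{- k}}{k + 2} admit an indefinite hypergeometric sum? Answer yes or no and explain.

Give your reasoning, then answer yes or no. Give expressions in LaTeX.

The ratio is (k + 2)/(2*(k + 3)).
Gosper form: A/B · C(k+1)/C(k) with A=k/2 + 1, B=k + 3, C=1.
Key eq: (k/2 + 1)·f(k+1) = (k + 2)·f(k) + (1).
Degrees (1,1,0) ⇒ d ≤ -1.
Negative degree bound (-1): no f exists, t_k not Gosper-summable.

No — negative degree bound, so no certificate f.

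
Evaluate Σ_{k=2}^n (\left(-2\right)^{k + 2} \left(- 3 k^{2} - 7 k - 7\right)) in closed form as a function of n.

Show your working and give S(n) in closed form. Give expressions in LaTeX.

Compute t_(k+1)/t_k: get 2*(-3*k**2 - 13*k - 17)/(3*k**2 + 7*k + 7).
A = -2, B = 1, C = k**2 + 7*k/3 + 7/3.
f must satisfy (-2)·f(k+1) − (1)·f(k) = k**2 + 7*k/3 + 7/3.
Bound: deg f ≤ 2.
A polynomial solution: f(k) = -(k**2 + k + 1)/3.
Get s_k = R·t_k = (-2)**(k + 2)*(k**2 + k + 1) with R(k) = B(k−1)f(k)/C(k) = -(k**2 + k + 1)/(3*k**2 + 7*k + 7).
Check: Δs_k = (-2)**(k + 2)*(-3*k**2 - 7*k - 7). ✓
Telescope: S(n) = s_(n+1) − s_(2) = (-2)**(n + 3)*(n**2 + 3*n + 3) − (112) = -8*(-2)**n*n**2 - 24*(-2)**n*n - 24*(-2)**n - 112.

S(n) = - 8 \left(-2\right)^{n} n^{2} - 24 \left(-2\right)^{n} n - 24 \left(-2\right)^{n} - 112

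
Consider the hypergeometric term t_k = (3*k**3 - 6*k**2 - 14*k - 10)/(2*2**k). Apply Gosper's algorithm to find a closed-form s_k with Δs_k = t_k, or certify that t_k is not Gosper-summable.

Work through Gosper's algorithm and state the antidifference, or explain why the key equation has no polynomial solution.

Compute t_(k+1)/t_k: get (3*k**3 + 3*k**2 - 17*k - 27)/(2*(3*k**3 - 6*k**2 - 14*k - 10)).
A = 1/2, B = 1, C = k**3 - 2*k**2 - 14*k/3 - 10/3.
f must satisfy (1/2)·f(k+1) − (1)·f(k) = k**3 - 2*k**2 - 14*k/3 - 10/3.
Bound: deg f ≤ 3.
Match coefficients ⇒ f(k) = -2*(3*k**3 + 3*k**2 + k - 3)/3.
R(k) = B(k−1)·f(k)/C(k) = -2*(3*k**3 + 3*k**2 + k - 3)/(3*k**3 - 6*k**2 - 14*k - 10); s_k = R·t_k = (-3*k**3 - 3*k**2 - k + 3)/2**k.
s_(k+1) − s_k = (3*k**3 - 6*k**2 - 14*k - 10)/(2*2**k) = t_k.

s_k = (-3*k**3 - 3*k**2 - k + 3)/2**k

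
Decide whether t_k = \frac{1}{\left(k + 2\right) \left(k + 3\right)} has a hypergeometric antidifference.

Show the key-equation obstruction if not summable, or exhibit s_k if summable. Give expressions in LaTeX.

Yes. s_k = \frac{k}{2 \left(k + 2\right)}.

The ratio is (k + 2)/(k + 4).
Factor: A=k + 2; B=k + 4; C=1.
Need (k + 2)·f(k+1) − (k + 3)·f(k) = 1.
d = 1 from the (1,1,0) case.
Match coefficients ⇒ f(k) = k/2.
Certificate R = B(k−1)f/C = k*(k + 3)/2 gives s_k = k/(2*(k + 2)).
s_(k+1) − s_k = 1/(k**2 + 5*k + 6) = t_k.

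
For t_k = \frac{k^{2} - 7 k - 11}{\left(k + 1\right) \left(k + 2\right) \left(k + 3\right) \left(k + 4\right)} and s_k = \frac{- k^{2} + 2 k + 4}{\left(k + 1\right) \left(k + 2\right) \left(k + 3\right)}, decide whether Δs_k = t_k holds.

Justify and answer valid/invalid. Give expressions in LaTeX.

s_(k+1) = (5 - k**2)/(k**3 + 9*k**2 + 26*k + 24)
s_(k+1) − s_k = (k**2 - 7*k - 11)/(k**4 + 10*k**3 + 35*k**2 + 50*k + 24)
(s_(k+1) − s_k) − t_k = 0

valid; difference matches t_k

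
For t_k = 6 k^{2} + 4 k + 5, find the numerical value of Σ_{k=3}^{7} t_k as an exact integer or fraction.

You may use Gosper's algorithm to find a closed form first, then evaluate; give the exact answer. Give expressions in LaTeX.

Compute t_(k+1)/t_k: get (6*k**2 + 16*k + 15)/(6*k**2 + 4*k + 5).
A = 1, B = 1, C = k**2 + 2*k/3 + 5/6.
Solve (1)·f(k+1) − (1)·f(k) = k**2 + 2*k/3 + 5/6.
Degrees (0,0,2) ⇒ d ≤ 3.
Match coefficients ⇒ f(k) = k*(2*k**2 - k + 4)/6.
R(k) = B(k−1)·f(k)/C(k) = k*(2*k**2 - k + 4)/(6*k**2 + 4*k + 5); s_k = R·t_k = k*(2*k**2 - k + 4).
Verify: 6*k**2 + 4*k + 5 matches t_k.
Σ_(k=3)^(7) t_k = s_(8) − s_(3) = 992 − (57) = 935.

Σ = 935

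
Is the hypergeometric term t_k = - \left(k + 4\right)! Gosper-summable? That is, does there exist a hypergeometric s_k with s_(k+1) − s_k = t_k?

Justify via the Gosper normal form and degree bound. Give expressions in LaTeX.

No — t_k has no hypergeometric antidifference.

t_(k+1)/t_k = k + 5.
So A=k + 5 and B=1, with C=1.
Need (k + 5)·f(k+1) − (1)·f(k) = 1.
deg f ≤ -1 (via 1,0,0).
Bound -1 < 0, so the key equation has no polynomial solution.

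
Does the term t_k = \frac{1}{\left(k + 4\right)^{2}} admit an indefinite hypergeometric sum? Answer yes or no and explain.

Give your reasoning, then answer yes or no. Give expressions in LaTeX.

No; the coefficient equations for f are inconsistent.

Step 1: r(k) = (k + 4)**2/(k + 5)**2.
So A=k**2 + 8*k + 16 and B=k**2 + 10*k + 25, with C=1.
Solve (k**2 + 8*k + 16)·f(k+1) − (k**2 + 8*k + 16)·f(k) = 1.
deg f ≤ 0 (via 2,2,0).
Write f(k) = c0. Then LHS − RHS = -1, requiring -1 = 0: contradictory. No certificate.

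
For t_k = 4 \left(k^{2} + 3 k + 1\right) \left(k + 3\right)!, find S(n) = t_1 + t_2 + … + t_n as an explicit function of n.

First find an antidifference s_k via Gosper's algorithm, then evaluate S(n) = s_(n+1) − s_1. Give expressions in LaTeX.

S(n) = 4 n \left(n + 4\right)!

Step 1: r(k) = (k + 4)*(3*k + (k + 1)**2 + 4)/(k**2 + 3*k + 1).
Normal form (A,B,C) = (k + 4, 1, k**2 + 3*k + 1).
Set up (k + 4)·f(k+1) − (1)·f(k) − (k**2 + 3*k + 1) = 0.
Degrees (1,0,2) ⇒ d ≤ 1.
Match coefficients ⇒ f(k) = k - 1.
Get s_k = R·t_k = 4*(k - 1)*factorial(k + 3) with R(k) = B(k−1)f(k)/C(k) = (k - 1)/(k**2 + 3*k + 1).
s_(k+1) − s_k = 4*(k**2 + 3*k + 1)*factorial(k + 3) = t_k.
Evaluate: s_(n+1) = 4*n*factorial(n + 4); subtract s_(1) = 0 ⇒ S(n) = 4*n*factorial(n + 4).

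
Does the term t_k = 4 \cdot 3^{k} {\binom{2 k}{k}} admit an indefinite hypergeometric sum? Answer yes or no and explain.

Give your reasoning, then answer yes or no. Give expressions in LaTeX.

t_(k+1)/t_k = 6*(2*k + 1)/(k + 1).
Gosper form: A/B · C(k+1)/C(k) with A=12*k + 6, B=k + 1, C=1.
f must satisfy (12*k + 6)·f(k+1) − (k)·f(k) = 1.
d = -1 from the (1,1,0) case.
deg f ≤ -1 is impossible — no certificate.

No — t_k has no hypergeometric antidifference.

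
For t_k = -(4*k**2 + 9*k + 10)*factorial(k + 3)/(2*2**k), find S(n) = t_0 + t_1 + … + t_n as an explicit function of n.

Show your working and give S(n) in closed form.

S(n) = -18 - 2*n*factorial(n + 4)/2**n - factorial(n + 4)/(2*2**n)

The ratio is (k + 4)*(9*k + 4*(k + 1)**2 + 19)/(2*(4*k**2 + 9*k + 10)).
Gosper form: A/B · C(k+1)/C(k) with A=k/2 + 2, B=1, C=k**2 + 9*k/4 + 5/2.
Set up (k/2 + 2)·f(k+1) − (1)·f(k) − (k**2 + 9*k/4 + 5/2) = 0.
Degrees (1,0,2) ⇒ d ≤ 1.
A polynomial solution: f(k) = (4*k - 3)/2.
Get s_k = R·t_k = -(4*k - 3)*factorial(k + 3)/2**k with R(k) = B(k−1)f(k)/C(k) = 2*(4*k - 3)/(4*k**2 + 9*k + 10).
Verify: -(4*k**2 + 9*k + 10)*factorial(k + 3)/(2*2**k) matches t_k.
s_(n+1) = -2**(-n - 1)*(4*n + 1)*factorial(n + 4) and s_(0) = 18, so S(n) = -18 - 2*n*factorial(n + 4)/2**n - factorial(n + 4)/(2*2**n).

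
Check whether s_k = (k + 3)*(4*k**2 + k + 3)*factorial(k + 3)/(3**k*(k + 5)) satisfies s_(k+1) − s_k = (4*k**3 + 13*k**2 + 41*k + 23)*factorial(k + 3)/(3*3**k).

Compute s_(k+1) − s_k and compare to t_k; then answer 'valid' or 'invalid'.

Invalid: residual -2*(4*k**4 + 33*k**3 + 94*k**2 + 225*k + 106)*factorial(k + 3)/(3*3**k*(k + 5)*(k + 6)) ≠ 0.

s_(k+1) = (k + 4)*(4*k**2 + 9*k + 8)*factorial(k + 4)/(3*3**k*(k + 6))
s_(k+1) − s_k = (4*k**5 + 49*k**4 + 238*k**3 + 676*k**2 + 1033*k + 478)*factorial(k + 3)/(3*3**k*(k + 5)*(k + 6))
(s_(k+1) − s_k) − t_k = -2*(4*k**4 + 33*k**3 + 94*k**2 + 225*k + 106)*factorial(k + 3)/(3*3**k*(k + 5)*(k + 6))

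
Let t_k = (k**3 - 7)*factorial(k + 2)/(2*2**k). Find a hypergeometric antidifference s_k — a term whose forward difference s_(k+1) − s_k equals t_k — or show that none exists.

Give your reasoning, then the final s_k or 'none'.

t_(k+1)/t_k = (k + 3)*((k + 1)**3 - 7)/(2*(k**3 - 7)).
Factor: A=k/2 + 3/2; B=1; C=k**3 - 7.
Need (k/2 + 3/2)·f(k+1) − (1)·f(k) = k**3 - 7.
From deg A=1, deg B=0, deg C=3: d=2.
Coefficient equations give f(k) = 2*(k**2 - 3*k - 1).
Then R = B(k−1)f/C = 2*(k**2 - 3*k - 1)/(k**3 - 7), so s_k = R(k)·t_k = (k**2 - 3*k - 1)*factorial(k + 2)/2**k.
s_(k+1) − s_k = (k**3 - 7)*factorial(k + 2)/(2*2**k) = t_k.

s_k = (k**2 - 3*k - 1)*factorial(k + 2)/2**k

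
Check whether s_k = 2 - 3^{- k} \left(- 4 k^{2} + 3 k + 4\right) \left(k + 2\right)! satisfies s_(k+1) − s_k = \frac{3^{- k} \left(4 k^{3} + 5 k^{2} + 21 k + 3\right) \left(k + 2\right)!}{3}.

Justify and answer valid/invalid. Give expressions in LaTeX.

Valid: the claim telescopes to t_k.

s_(k+1) = -3**(-k - 1)*(3*k - 4*(k + 1)**2 + 7)*factorial(k + 3) + 2
s_(k+1) − s_k = (4*k**3 + 5*k**2 + 21*k + 3)*factorial(k + 2)/(3*3**k)
(s_(k+1) − s_k) − t_k = 0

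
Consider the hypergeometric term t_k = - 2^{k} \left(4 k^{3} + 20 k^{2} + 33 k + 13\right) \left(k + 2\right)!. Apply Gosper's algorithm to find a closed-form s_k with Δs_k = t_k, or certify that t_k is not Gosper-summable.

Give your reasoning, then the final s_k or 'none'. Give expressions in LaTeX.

The ratio is 2*(4*k**4 + 44*k**3 + 181*k**2 + 325*k + 210)/(4*k**3 + 20*k**2 + 33*k + 13).
A = 2*k + 6, B = 1, C = k**3 + 5*k**2 + 33*k/4 + 13/4.
f must satisfy (2*k + 6)·f(k+1) − (1)·f(k) = k**3 + 5*k**2 + 33*k/4 + 13/4.
From deg A=1, deg B=0, deg C=3: d=2.
A polynomial solution: f(k) = (k + 1)*(2*k - 1)/4.
R(k) = B(k−1)·f(k)/C(k) = (k + 1)*(2*k - 1)/(4*k**3 + 20*k**2 + 33*k + 13); s_k = R·t_k = -2**k*(k + 1)*(2*k - 1)*factorial(k + 2).
Check: Δs_k = -2**k*(4*k**3 + 20*k**2 + 33*k + 13)*factorial(k + 2). ✓

s_k = - 2^{k} \left(k + 1\right) \left(2 k - 1\right) \left(k + 2\right)!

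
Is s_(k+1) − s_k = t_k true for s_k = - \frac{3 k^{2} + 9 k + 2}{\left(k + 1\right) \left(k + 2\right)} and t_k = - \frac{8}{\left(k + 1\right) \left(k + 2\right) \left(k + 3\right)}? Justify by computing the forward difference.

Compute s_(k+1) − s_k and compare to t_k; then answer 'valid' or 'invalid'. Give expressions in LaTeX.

s_(k+1) = (-9*k - 3*(k + 1)**2 - 11)/((k + 2)*(k + 3))
s_(k+1) − s_k = -8/(k**3 + 6*k**2 + 11*k + 6)
(s_(k+1) − s_k) − t_k = 0

Valid: the claim telescopes to t_k.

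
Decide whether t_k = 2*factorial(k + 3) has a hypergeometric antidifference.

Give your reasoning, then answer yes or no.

r(k) = k + 4 after simplifying.
A = k + 4, B = 1, C = 1.
Solve (k + 4)·f(k+1) − (1)·f(k) = 1.
From deg A=1, deg B=0, deg C=0: d=-1.
d = -1 < 0 ⇒ no nonzero polynomial f; not summable.

No — t_k has no hypergeometric antidifference.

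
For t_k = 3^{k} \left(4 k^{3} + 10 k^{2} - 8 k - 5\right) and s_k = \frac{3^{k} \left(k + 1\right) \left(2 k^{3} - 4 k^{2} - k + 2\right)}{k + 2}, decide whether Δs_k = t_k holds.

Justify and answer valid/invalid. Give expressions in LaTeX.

Invalid: residual \frac{4 \cdot 3^{k} \left(- k^{4} - 4 k^{3} - 4 k^{2} + 5 k + 3\right)}{k^{2} + 5 k + 6} ≠ 0.

s_(k+1) = 3**(k + 1)*(2*k**4 + 6*k**3 + k**2 - 7*k - 2)/(k + 3)
s_(k+1) − s_k = 3**k*(4*k**5 + 26*k**4 + 50*k**3 - k**2 - 53*k - 18)/(k**2 + 5*k + 6)
(s_(k+1) − s_k) − t_k = 4*3**k*(-k**4 - 4*k**3 - 4*k**2 + 5*k + 3)/(k**2 + 5*k + 6)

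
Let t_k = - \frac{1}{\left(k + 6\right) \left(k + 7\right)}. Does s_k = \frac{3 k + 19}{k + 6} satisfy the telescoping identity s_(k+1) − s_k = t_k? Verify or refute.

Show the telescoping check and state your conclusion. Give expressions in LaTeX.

s_(k+1) = (3*k + 22)/(k + 7)
s_(k+1) − s_k = -1/(k**2 + 13*k + 42)
(s_(k+1) − s_k) − t_k = 0

valid; difference matches t_k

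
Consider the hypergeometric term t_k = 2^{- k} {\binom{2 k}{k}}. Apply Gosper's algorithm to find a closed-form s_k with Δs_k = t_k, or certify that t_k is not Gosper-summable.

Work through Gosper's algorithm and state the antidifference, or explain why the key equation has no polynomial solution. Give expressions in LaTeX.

Ratio r(k) = (2*k + 1)/(k + 1).
Normal form (A,B,C) = (2*k + 1, k + 1, 1).
f must satisfy (2*k + 1)·f(k+1) − (k)·f(k) = 1.
Bound: deg f ≤ -1.
d = -1 < 0 ⇒ no nonzero polynomial f; not summable.

not Gosper-summable; s_k does not exist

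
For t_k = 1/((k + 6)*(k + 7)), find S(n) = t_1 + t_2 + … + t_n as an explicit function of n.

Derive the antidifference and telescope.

S(n) = n/(7*(n + 7))

Step 1: r(k) = (k + 6)/(k + 8).
Factor: A=k + 6; B=k + 8; C=1.
Solve (k + 6)·f(k+1) − (k + 7)·f(k) = 1.
d = 1 from the (1,1,0) case.
Match coefficients ⇒ f(k) = k/6.
So s_k = (B(k−1)f/C)·t_k = (k*(k + 7)/6)·t_k = k/(6*(k + 6)).
s_(k+1) − s_k = 1/(k**2 + 13*k + 42) = t_k.
s_(n+1) = (n + 1)/(6*(n + 7)) and s_(1) = 1/42, so S(n) = n/(7*(n + 7)).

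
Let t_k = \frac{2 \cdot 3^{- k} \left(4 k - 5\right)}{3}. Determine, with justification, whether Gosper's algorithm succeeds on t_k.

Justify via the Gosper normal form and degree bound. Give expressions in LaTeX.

Yes. s_k = 3^{- k} \left(3 - 4 k\right).

Compute t_(k+1)/t_k: get (4*k - 1)/(3*(4*k - 5)).
Normal form (A,B,C) = (1/3, 1, k - 5/4).
Key eq: (1/3)·f(k+1) = (1)·f(k) + (k - 5/4).
From deg A=0, deg B=0, deg C=1: d=1.
Solving with deg f ≤ 1: f(k) = -3*(4*k - 3)/8.
So s_k = (B(k−1)f/C)·t_k = (-3*(4*k - 3)/(2*(4*k - 5)))·t_k = (3 - 4*k)/3**k.
Δs = 2*(4*k - 5)/(3*3**k), as required.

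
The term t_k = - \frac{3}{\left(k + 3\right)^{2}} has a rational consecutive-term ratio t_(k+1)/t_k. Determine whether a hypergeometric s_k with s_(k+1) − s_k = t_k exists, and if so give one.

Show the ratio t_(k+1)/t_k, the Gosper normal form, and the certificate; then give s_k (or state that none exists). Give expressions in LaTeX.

not Gosper-summable; s_k does not exist

Compute t_(k+1)/t_k: get (k + 3)**2/(k + 4)**2.
Gosper form: A/B · C(k+1)/C(k) with A=k**2 + 6*k + 9, B=k**2 + 8*k + 16, C=1.
Need (k**2 + 6*k + 9)·f(k+1) − (k**2 + 6*k + 9)·f(k) = 1.
d = 0 from the (2,2,0) case.
Put f(k) = c0: A·f(k+1) − B(k−1)·f(k) − C = -1; need -1 = 0 — inconsistent ⇒ no f, not summable.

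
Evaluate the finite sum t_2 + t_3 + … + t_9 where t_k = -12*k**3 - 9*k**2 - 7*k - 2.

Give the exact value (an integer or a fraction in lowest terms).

Compute t_(k+1)/t_k: get (12*k**3 + 45*k**2 + 61*k + 30)/(12*k**3 + 9*k**2 + 7*k + 2).
Take A(k)=1, B(k)=1, C(k)=k**3 + 3*k**2/4 + 7*k/12 + 1/6.
Set up (1)·f(k+1) − (1)·f(k) − (k**3 + 3*k**2/4 + 7*k/12 + 1/6) = 0.
deg f ≤ 4 (via 0,0,3).
A polynomial solution: f(k) = k**2*(3*k**2 - 3*k + 2)/12.
Get s_k = R·t_k = k**2*(-3*k**2 + 3*k - 2) with R(k) = B(k−1)f(k)/C(k) = k**2*(3*k**2 - 3*k + 2)/(12*k**3 + 9*k**2 + 7*k + 2).
Check: Δs_k = -12*k**3 - 9*k**2 - 7*k - 2. ✓
Evaluate s at k=10 and k=2: -27200 and -32; difference -27168.

Σ = -27168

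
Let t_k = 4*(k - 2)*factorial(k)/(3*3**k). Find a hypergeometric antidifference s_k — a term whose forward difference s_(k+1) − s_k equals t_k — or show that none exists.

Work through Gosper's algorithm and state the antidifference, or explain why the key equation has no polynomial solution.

s_k = 4*factorial(k)/3**k

The ratio is (k**2 - 1)/(3*(k - 2)).
Take A(k)=k/3 + 1/3, B(k)=1, C(k)=k - 2.
Solve (k/3 + 1/3)·f(k+1) − (1)·f(k) = k - 2.
deg f ≤ 0 (via 1,0,1).
Solving with deg f ≤ 0: f(k) = 3.
So s_k = (B(k−1)f/C)·t_k = (3/(k - 2))·t_k = 4*factorial(k)/3**k.
Verify: 4*(k - 2)*factorial(k)/(3*3**k) matches t_k.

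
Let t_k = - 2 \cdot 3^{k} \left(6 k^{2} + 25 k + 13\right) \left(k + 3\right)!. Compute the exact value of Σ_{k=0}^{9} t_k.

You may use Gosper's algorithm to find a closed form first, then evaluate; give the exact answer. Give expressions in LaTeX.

Σ = -13972575346329612

Step 1: r(k) = 3*(6*k**3 + 61*k**2 + 192*k + 176)/(6*k**2 + 25*k + 13).
Normal form (A,B,C) = (3*k + 12, 1, k**2 + 25*k/6 + 13/6).
Set up (3*k + 12)·f(k+1) − (1)·f(k) − (k**2 + 25*k/6 + 13/6) = 0.
deg f ≤ 1 (via 1,0,2).
Solving with deg f ≤ 1: f(k) = (2*k - 1)/6.
Certificate R = B(k−1)f/C = (2*k - 1)/(6*k**2 + 25*k + 13) gives s_k = -2*3**k*(2*k - 1)*factorial(k + 3).
s_(k+1) − s_k = -2*3**k*(6*k**2 + 25*k + 13)*factorial(k + 3) = t_k.
Evaluate s at k=10 and k=0: -13972575346329600 and 12; difference -13972575346329612.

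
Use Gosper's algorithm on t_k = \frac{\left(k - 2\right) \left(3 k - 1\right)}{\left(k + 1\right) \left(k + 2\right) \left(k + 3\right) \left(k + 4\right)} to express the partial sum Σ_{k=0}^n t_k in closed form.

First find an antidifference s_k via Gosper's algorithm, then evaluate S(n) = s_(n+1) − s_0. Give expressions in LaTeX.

S(n) = \frac{n^{3} + 5 n + 6}{3 \left(n^{3} + 9 n^{2} + 26 n + 24\right)}

Ratio r(k) = (k - 1)*(k + 1)*(3*k + 2)/((k - 2)*(k + 5)*(3*k - 1)).
Normal form (A,B,C) = (k + 1, k + 5, k**2 - 7*k/3 + 2/3).
Key eq: (k + 1)·f(k+1) = (k + 4)·f(k) + (k**2 - 7*k/3 + 2/3).
From deg A=1, deg B=1, deg C=2: d=3.
Coefficient equations give f(k) = k*(k**2 - 3*k + 8)/9.
Then R = B(k−1)f/C = k*(k + 4)*(k**2 - 3*k + 8)/(3*(k - 2)*(3*k - 1)), so s_k = R(k)·t_k = k*(k**2 - 3*k + 8)/(3*(k**3 + 6*k**2 + 11*k + 6)).
Δs = (3*k**2 - 7*k + 2)/(k**4 + 10*k**3 + 35*k**2 + 50*k + 24), as required.
Σ_(k=0)^n t_k = s_(n+1) − s_(0) = ((n**3 + 5*n + 6)/(3*(n**3 + 9*n**2 + 26*n + 24))) − (0), i.e. (n**3 + 5*n + 6)/(3*(n**3 + 9*n**2 + 26*n + 24)).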